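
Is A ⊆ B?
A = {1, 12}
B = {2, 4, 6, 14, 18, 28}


A ⊆ B means every element of A is in B.
Elements in A not in B: {1, 12}
So A ⊄ B.

No, A ⊄ B


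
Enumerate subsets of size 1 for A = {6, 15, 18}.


|A| = 3, so A has C(3,1) = 3 subsets of size 1.
Enumerate by choosing 1 elements from A at a time:
{6}, {15}, {18}

1-element subsets (3 total): {6}, {15}, {18}


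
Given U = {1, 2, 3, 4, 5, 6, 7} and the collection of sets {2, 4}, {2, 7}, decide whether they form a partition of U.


A partition requires: (1) non-empty parts, (2) pairwise disjoint, (3) union = U
Parts: {2, 4}, {2, 7}
Union of parts: {2, 4, 7}
U = {1, 2, 3, 4, 5, 6, 7}
All non-empty? True
Pairwise disjoint? False
Covers U? False

No, not a valid partition


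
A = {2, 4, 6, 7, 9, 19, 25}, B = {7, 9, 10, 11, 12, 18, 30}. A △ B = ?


A △ B = (A \ B) ∪ (B \ A) = elements in exactly one of A or B
A \ B = {2, 4, 6, 19, 25}
B \ A = {10, 11, 12, 18, 30}
A △ B = {2, 4, 6, 10, 11, 12, 18, 19, 25, 30}

A △ B = {2, 4, 6, 10, 11, 12, 18, 19, 25, 30}


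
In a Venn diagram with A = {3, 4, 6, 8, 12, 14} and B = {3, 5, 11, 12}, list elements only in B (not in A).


A = {3, 4, 6, 8, 12, 14}
B = {3, 5, 11, 12}
Region: only in B (not in A)
Elements: {5, 11}

Elements only in B (not in A): {5, 11}


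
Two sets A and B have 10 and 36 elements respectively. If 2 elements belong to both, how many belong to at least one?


|A ∪ B| = |A| + |B| - |A ∩ B|
= 10 + 36 - 2
= 44

|A ∪ B| = 44


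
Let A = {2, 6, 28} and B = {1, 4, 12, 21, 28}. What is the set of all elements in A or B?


A ∪ B = all elements in A or B (or both)
A = {2, 6, 28}
B = {1, 4, 12, 21, 28}
A ∪ B = {1, 2, 4, 6, 12, 21, 28}

A ∪ B = {1, 2, 4, 6, 12, 21, 28}


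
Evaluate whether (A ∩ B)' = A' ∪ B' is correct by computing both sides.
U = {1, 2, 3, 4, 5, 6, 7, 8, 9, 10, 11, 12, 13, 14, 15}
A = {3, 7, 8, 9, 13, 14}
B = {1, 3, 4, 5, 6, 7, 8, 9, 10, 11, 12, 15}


LHS: A ∩ B = {3, 7, 8, 9}
(A ∩ B)' = U \ (A ∩ B) = {1, 2, 4, 5, 6, 10, 11, 12, 13, 14, 15}
A' = {1, 2, 4, 5, 6, 10, 11, 12, 15}, B' = {2, 13, 14}
Claimed RHS: A' ∪ B' = {1, 2, 4, 5, 6, 10, 11, 12, 13, 14, 15}
Identity is VALID: LHS = RHS = {1, 2, 4, 5, 6, 10, 11, 12, 13, 14, 15} ✓

Identity is valid. (A ∩ B)' = A' ∪ B' = {1, 2, 4, 5, 6, 10, 11, 12, 13, 14, 15}


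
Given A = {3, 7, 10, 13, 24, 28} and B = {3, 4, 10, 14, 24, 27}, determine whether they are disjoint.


Disjoint means A ∩ B = ∅.
A ∩ B = {3, 10, 24}
A ∩ B ≠ ∅, so A and B are NOT disjoint.

No, A and B are not disjoint (A ∩ B = {3, 10, 24})


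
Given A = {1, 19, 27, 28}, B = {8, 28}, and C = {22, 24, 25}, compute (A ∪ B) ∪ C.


A ∪ B = {1, 8, 19, 27, 28}
(A ∪ B) ∪ C = {1, 8, 19, 22, 24, 25, 27, 28}

A ∪ B ∪ C = {1, 8, 19, 22, 24, 25, 27, 28}


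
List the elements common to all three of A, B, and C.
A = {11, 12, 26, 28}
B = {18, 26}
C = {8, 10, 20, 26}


A ∩ B = {26}
(A ∩ B) ∩ C = {26}

A ∩ B ∩ C = {26}


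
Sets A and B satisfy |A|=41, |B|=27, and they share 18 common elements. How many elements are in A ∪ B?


|A ∪ B| = |A| + |B| - |A ∩ B|
= 41 + 27 - 18
= 50

|A ∪ B| = 50


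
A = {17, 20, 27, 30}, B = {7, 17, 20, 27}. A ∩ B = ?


A ∩ B = elements in both A and B
A = {17, 20, 27, 30}
B = {7, 17, 20, 27}
A ∩ B = {17, 20, 27}

A ∩ B = {17, 20, 27}


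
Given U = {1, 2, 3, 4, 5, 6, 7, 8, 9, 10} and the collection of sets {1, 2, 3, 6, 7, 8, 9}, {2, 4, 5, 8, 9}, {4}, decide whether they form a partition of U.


A partition requires: (1) non-empty parts, (2) pairwise disjoint, (3) union = U
Parts: {1, 2, 3, 6, 7, 8, 9}, {2, 4, 5, 8, 9}, {4}
Union of parts: {1, 2, 3, 4, 5, 6, 7, 8, 9}
U = {1, 2, 3, 4, 5, 6, 7, 8, 9, 10}
All non-empty? True
Pairwise disjoint? False
Covers U? False

No, not a valid partition


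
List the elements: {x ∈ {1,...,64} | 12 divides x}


Checking each candidate:
Condition: multiples of 12 in {1,...,64}
Result = {12, 24, 36, 48, 60}

{12, 24, 36, 48, 60}


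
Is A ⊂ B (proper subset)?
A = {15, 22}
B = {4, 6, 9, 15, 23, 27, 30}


A ⊂ B requires: A ⊆ B AND A ≠ B.
A ⊆ B? No
A ⊄ B, so A is not a proper subset.

No, A is not a proper subset of B


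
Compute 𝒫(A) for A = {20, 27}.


|A| = 2, so |P(A)| = 2^2 = 4
Enumerate subsets by cardinality (0 to 2):
∅, {20}, {27}, {20, 27}

P(A) has 4 subsets: ∅, {20}, {27}, {20, 27}


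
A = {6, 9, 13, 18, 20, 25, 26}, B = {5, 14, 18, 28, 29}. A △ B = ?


A △ B = (A \ B) ∪ (B \ A) = elements in exactly one of A or B
A \ B = {6, 9, 13, 20, 25, 26}
B \ A = {5, 14, 28, 29}
A △ B = {5, 6, 9, 13, 14, 20, 25, 26, 28, 29}

A △ B = {5, 6, 9, 13, 14, 20, 25, 26, 28, 29}


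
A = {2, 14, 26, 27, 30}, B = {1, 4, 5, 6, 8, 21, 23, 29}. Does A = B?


Two sets are equal iff they have exactly the same elements.
A = {2, 14, 26, 27, 30}
B = {1, 4, 5, 6, 8, 21, 23, 29}
Differences: {1, 2, 4, 5, 6, 8, 14, 21, 23, 26, 27, 29, 30}
A ≠ B

No, A ≠ B


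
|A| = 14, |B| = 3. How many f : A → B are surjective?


n = |A| = 14, k = |B| = 3. Surjections via inclusion-exclusion:
S(n,k) = Σ(-1)^i × C(k,i) × (k-i)^n, i=0 to k
i=0: (-1)^0×C(3,0)×3^14 = 4782969
i=1: (-1)^1×C(3,1)×2^14 = -49152
i=2: (-1)^2×C(3,2)×1^14 = 3
i=3: (-1)^3×C(3,3)×0^14 = 0
Total = 4733820

Number of surjections = 4733820


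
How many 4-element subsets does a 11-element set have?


C(n,k) = n! / (k!(n-k)!)
C(11,4) = 11! / (4!7!)
= 330

C(11,4) = 330


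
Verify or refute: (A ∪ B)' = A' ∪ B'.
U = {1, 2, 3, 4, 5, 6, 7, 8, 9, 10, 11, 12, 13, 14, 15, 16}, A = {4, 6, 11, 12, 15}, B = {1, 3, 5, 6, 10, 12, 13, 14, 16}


LHS: A ∪ B = {1, 3, 4, 5, 6, 10, 11, 12, 13, 14, 15, 16}
(A ∪ B)' = U \ (A ∪ B) = {2, 7, 8, 9}
A' = {1, 2, 3, 5, 7, 8, 9, 10, 13, 14, 16}, B' = {2, 4, 7, 8, 9, 11, 15}
Claimed RHS: A' ∪ B' = {1, 2, 3, 4, 5, 7, 8, 9, 10, 11, 13, 14, 15, 16}
Identity is INVALID: LHS = {2, 7, 8, 9} but the RHS claimed here equals {1, 2, 3, 4, 5, 7, 8, 9, 10, 11, 13, 14, 15, 16}. The correct form is (A ∪ B)' = A' ∩ B'.

Identity is invalid: (A ∪ B)' = {2, 7, 8, 9} but A' ∪ B' = {1, 2, 3, 4, 5, 7, 8, 9, 10, 11, 13, 14, 15, 16}. The correct De Morgan law is (A ∪ B)' = A' ∩ B'.


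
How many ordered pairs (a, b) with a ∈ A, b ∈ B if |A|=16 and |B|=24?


|A × B| = |A| × |B|
= 16 × 24
= 384

|A × B| = 384


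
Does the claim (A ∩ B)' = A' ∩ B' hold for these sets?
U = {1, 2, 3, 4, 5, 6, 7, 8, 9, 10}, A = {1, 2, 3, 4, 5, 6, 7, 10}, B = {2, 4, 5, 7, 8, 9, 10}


LHS: A ∩ B = {2, 4, 5, 7, 10}
(A ∩ B)' = U \ (A ∩ B) = {1, 3, 6, 8, 9}
A' = {8, 9}, B' = {1, 3, 6}
Claimed RHS: A' ∩ B' = ∅
Identity is INVALID: LHS = {1, 3, 6, 8, 9} but the RHS claimed here equals ∅. The correct form is (A ∩ B)' = A' ∪ B'.

Identity is invalid: (A ∩ B)' = {1, 3, 6, 8, 9} but A' ∩ B' = ∅. The correct De Morgan law is (A ∩ B)' = A' ∪ B'.


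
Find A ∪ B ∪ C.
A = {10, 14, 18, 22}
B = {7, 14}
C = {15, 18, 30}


A ∪ B = {7, 10, 14, 18, 22}
(A ∪ B) ∪ C = {7, 10, 14, 15, 18, 22, 30}

A ∪ B ∪ C = {7, 10, 14, 15, 18, 22, 30}


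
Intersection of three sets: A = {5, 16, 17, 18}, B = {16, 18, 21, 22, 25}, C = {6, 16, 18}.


A ∩ B = {16, 18}
(A ∩ B) ∩ C = {16, 18}

A ∩ B ∩ C = {16, 18}


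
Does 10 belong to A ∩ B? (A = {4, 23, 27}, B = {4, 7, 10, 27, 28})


A = {4, 23, 27}, B = {4, 7, 10, 27, 28}
A ∩ B = elements in both A and B
A ∩ B = {4, 27}
Checking if 10 ∈ A ∩ B
10 is not in A ∩ B → False

10 ∉ A ∩ B


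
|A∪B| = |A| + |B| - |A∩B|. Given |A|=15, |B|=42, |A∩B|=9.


|A ∪ B| = |A| + |B| - |A ∩ B|
= 15 + 42 - 9
= 48

|A ∪ B| = 48


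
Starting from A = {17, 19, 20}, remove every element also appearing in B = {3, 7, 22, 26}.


A \ B = elements in A but not in B
A = {17, 19, 20}
B = {3, 7, 22, 26}
Remove from A any elements in B
A \ B = {17, 19, 20}

A \ B = {17, 19, 20}


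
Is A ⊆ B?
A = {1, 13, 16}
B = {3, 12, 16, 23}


A ⊆ B means every element of A is in B.
Elements in A not in B: {1, 13}
So A ⊄ B.

No, A ⊄ B


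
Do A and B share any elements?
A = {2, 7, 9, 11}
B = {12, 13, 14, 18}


Disjoint means A ∩ B = ∅.
A ∩ B = ∅
A ∩ B = ∅, so A and B are disjoint.

No — A and B share no elements (A ∩ B = ∅), so they are disjoint


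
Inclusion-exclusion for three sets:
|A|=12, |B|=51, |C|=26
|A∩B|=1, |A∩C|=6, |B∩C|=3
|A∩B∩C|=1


|A∪B∪C| = |A|+|B|+|C| - |A∩B|-|A∩C|-|B∩C| + |A∩B∩C|
= 12+51+26 - 1-6-3 + 1
= 89 - 10 + 1
= 80

|A ∪ B ∪ C| = 80


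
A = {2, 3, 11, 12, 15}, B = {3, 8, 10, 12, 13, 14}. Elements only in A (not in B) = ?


A = {2, 3, 11, 12, 15}
B = {3, 8, 10, 12, 13, 14}
Region: only in A (not in B)
Elements: {2, 11, 15}

Elements only in A (not in B): {2, 11, 15}


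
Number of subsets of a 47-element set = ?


Number of subsets = 2^n
= 2^47
= 140737488355328

|P(A)| = 140737488355328


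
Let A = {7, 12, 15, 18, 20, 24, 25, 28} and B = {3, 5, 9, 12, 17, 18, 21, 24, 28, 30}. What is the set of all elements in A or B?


A ∪ B = all elements in A or B (or both)
A = {7, 12, 15, 18, 20, 24, 25, 28}
B = {3, 5, 9, 12, 17, 18, 21, 24, 28, 30}
A ∪ B = {3, 5, 7, 9, 12, 15, 17, 18, 20, 21, 24, 25, 28, 30}

A ∪ B = {3, 5, 7, 9, 12, 15, 17, 18, 20, 21, 24, 25, 28, 30}


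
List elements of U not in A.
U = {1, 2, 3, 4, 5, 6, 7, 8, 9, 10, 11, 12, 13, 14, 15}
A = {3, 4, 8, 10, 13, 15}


Aᶜ = U \ A = elements in U but not in A
U = {1, 2, 3, 4, 5, 6, 7, 8, 9, 10, 11, 12, 13, 14, 15}
A = {3, 4, 8, 10, 13, 15}
Aᶜ = {1, 2, 5, 6, 7, 9, 11, 12, 14}

Aᶜ = {1, 2, 5, 6, 7, 9, 11, 12, 14}


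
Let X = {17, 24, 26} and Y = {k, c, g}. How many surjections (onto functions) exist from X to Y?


n = |X| = 3, k = |Y| = 3. Surjections via inclusion-exclusion:
S(n,k) = Σ(-1)^i × C(k,i) × (k-i)^n, i=0 to k
i=0: (-1)^0×C(3,0)×3^3 = 27
i=1: (-1)^1×C(3,1)×2^3 = -24
i=2: (-1)^2×C(3,2)×1^3 = 3
i=3: (-1)^3×C(3,3)×0^3 = 0
Total = 6

Number of surjections = 6


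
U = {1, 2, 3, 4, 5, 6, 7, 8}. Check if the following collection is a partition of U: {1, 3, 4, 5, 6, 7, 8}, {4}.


A partition requires: (1) non-empty parts, (2) pairwise disjoint, (3) union = U
Parts: {1, 3, 4, 5, 6, 7, 8}, {4}
Union of parts: {1, 3, 4, 5, 6, 7, 8}
U = {1, 2, 3, 4, 5, 6, 7, 8}
All non-empty? True
Pairwise disjoint? False
Covers U? False

No, not a valid partition


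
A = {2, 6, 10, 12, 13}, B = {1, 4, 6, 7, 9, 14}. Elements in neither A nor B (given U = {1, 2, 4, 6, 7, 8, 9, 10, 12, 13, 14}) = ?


A = {2, 6, 10, 12, 13}
B = {1, 4, 6, 7, 9, 14}
Region: in neither A nor B (given U = {1, 2, 4, 6, 7, 8, 9, 10, 12, 13, 14})
Elements: {8}

Elements in neither A nor B (given U = {1, 2, 4, 6, 7, 8, 9, 10, 12, 13, 14}): {8}


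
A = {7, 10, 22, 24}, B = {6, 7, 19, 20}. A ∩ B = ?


A ∩ B = elements in both A and B
A = {7, 10, 22, 24}
B = {6, 7, 19, 20}
A ∩ B = {7}

A ∩ B = {7}


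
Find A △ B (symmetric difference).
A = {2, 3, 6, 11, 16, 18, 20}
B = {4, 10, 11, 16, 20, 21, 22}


A △ B = (A \ B) ∪ (B \ A) = elements in exactly one of A or B
A \ B = {2, 3, 6, 18}
B \ A = {4, 10, 21, 22}
A △ B = {2, 3, 4, 6, 10, 18, 21, 22}

A △ B = {2, 3, 4, 6, 10, 18, 21, 22}


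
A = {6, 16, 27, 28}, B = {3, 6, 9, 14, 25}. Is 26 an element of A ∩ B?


A = {6, 16, 27, 28}, B = {3, 6, 9, 14, 25}
A ∩ B = elements in both A and B
A ∩ B = {6}
Checking if 26 ∈ A ∩ B
26 is not in A ∩ B → False

26 ∉ A ∩ B


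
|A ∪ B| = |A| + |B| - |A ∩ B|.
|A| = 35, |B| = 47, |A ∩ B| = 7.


|A ∪ B| = |A| + |B| - |A ∩ B|
= 35 + 47 - 7
= 75

|A ∪ B| = 75


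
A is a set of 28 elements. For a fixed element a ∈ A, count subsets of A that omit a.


Subsets of A avoiding a are subsets of A \ {a}, which has 27 elements.
Count = 2^(n-1) = 2^27
= 134217728

Number of subsets avoiding a = 134217728


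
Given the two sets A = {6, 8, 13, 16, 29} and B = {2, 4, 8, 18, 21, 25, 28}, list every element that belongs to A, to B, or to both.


A ∪ B = all elements in A or B (or both)
A = {6, 8, 13, 16, 29}
B = {2, 4, 8, 18, 21, 25, 28}
A ∪ B = {2, 4, 6, 8, 13, 16, 18, 21, 25, 28, 29}

A ∪ B = {2, 4, 6, 8, 13, 16, 18, 21, 25, 28, 29}


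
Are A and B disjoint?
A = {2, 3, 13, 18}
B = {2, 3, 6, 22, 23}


Disjoint means A ∩ B = ∅.
A ∩ B = {2, 3}
A ∩ B ≠ ∅, so A and B are NOT disjoint.

No, A and B are not disjoint (A ∩ B = {2, 3})


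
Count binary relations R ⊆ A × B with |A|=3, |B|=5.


A relation from A to B is any subset of A × B.
|A × B| = 3 × 5 = 15
# relations = 2^|A × B| = 2^15 = 32768

Number of relations = 32768


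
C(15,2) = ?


C(n,k) = n! / (k!(n-k)!)
C(15,2) = 15! / (2!13!)
= 105

C(15,2) = 105


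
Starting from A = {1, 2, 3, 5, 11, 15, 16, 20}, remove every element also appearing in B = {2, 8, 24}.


A \ B = elements in A but not in B
A = {1, 2, 3, 5, 11, 15, 16, 20}
B = {2, 8, 24}
Remove from A any elements in B
A \ B = {1, 3, 5, 11, 15, 16, 20}

A \ B = {1, 3, 5, 11, 15, 16, 20}


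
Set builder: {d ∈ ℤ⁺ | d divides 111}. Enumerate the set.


Checking each candidate:
Condition: positive divisors of 111
Result = {1, 3, 37, 111}

{1, 3, 37, 111}


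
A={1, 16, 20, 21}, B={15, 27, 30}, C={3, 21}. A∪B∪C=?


A ∪ B = {1, 15, 16, 20, 21, 27, 30}
(A ∪ B) ∪ C = {1, 3, 15, 16, 20, 21, 27, 30}

A ∪ B ∪ C = {1, 3, 15, 16, 20, 21, 27, 30}


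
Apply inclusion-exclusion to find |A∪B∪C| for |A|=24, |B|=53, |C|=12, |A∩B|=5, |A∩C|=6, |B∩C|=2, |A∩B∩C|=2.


|A∪B∪C| = |A|+|B|+|C| - |A∩B|-|A∩C|-|B∩C| + |A∩B∩C|
= 24+53+12 - 5-6-2 + 2
= 89 - 13 + 2
= 78

|A ∪ B ∪ C| = 78


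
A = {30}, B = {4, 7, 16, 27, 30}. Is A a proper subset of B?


A ⊂ B requires: A ⊆ B AND A ≠ B.
A ⊆ B? Yes
A = B? No
A ⊂ B: Yes (A is a proper subset of B)

Yes, A ⊂ B


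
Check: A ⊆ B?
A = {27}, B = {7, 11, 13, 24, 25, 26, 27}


A ⊆ B means every element of A is in B.
All elements of A are in B.
So A ⊆ B.

Yes, A ⊆ B


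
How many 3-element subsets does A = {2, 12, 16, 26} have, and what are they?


|A| = 4, so A has C(4,3) = 4 subsets of size 3.
Enumerate by choosing 3 elements from A at a time:
{2, 12, 16}, {2, 12, 26}, {2, 16, 26}, {12, 16, 26}

3-element subsets (4 total): {2, 12, 16}, {2, 12, 26}, {2, 16, 26}, {12, 16, 26}


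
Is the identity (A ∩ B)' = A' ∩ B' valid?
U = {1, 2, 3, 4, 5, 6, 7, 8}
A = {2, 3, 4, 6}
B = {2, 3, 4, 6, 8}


LHS: A ∩ B = {2, 3, 4, 6}
(A ∩ B)' = U \ (A ∩ B) = {1, 5, 7, 8}
A' = {1, 5, 7, 8}, B' = {1, 5, 7}
Claimed RHS: A' ∩ B' = {1, 5, 7}
Identity is INVALID: LHS = {1, 5, 7, 8} but the RHS claimed here equals {1, 5, 7}. The correct form is (A ∩ B)' = A' ∪ B'.

Identity is invalid: (A ∩ B)' = {1, 5, 7, 8} but A' ∩ B' = {1, 5, 7}. The correct De Morgan law is (A ∩ B)' = A' ∪ B'.


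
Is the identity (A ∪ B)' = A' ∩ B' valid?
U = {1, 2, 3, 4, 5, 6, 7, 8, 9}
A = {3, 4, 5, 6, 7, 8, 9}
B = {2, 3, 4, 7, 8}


LHS: A ∪ B = {2, 3, 4, 5, 6, 7, 8, 9}
(A ∪ B)' = U \ (A ∪ B) = {1}
A' = {1, 2}, B' = {1, 5, 6, 9}
Claimed RHS: A' ∩ B' = {1}
Identity is VALID: LHS = RHS = {1} ✓

Identity is valid. (A ∪ B)' = A' ∩ B' = {1}


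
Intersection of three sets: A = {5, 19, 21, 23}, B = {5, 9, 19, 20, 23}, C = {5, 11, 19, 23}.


A ∩ B = {5, 19, 23}
(A ∩ B) ∩ C = {5, 19, 23}

A ∩ B ∩ C = {5, 19, 23}


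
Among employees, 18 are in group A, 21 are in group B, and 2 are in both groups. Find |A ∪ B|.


|A ∪ B| = |A| + |B| - |A ∩ B|
= 18 + 21 - 2
= 37

|A ∪ B| = 37


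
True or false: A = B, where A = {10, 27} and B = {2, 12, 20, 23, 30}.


Two sets are equal iff they have exactly the same elements.
A = {10, 27}
B = {2, 12, 20, 23, 30}
Differences: {2, 10, 12, 20, 23, 27, 30}
A ≠ B

No, A ≠ B


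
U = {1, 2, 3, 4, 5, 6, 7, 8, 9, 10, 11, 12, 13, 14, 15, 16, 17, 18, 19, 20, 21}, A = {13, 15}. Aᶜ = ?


Aᶜ = U \ A = elements in U but not in A
U = {1, 2, 3, 4, 5, 6, 7, 8, 9, 10, 11, 12, 13, 14, 15, 16, 17, 18, 19, 20, 21}
A = {13, 15}
Aᶜ = {1, 2, 3, 4, 5, 6, 7, 8, 9, 10, 11, 12, 14, 16, 17, 18, 19, 20, 21}

Aᶜ = {1, 2, 3, 4, 5, 6, 7, 8, 9, 10, 11, 12, 14, 16, 17, 18, 19, 20, 21}


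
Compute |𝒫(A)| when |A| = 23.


Number of subsets = 2^n
= 2^23
= 8388608

|P(A)| = 8388608


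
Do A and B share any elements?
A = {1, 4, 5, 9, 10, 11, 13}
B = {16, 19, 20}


Disjoint means A ∩ B = ∅.
A ∩ B = ∅
A ∩ B = ∅, so A and B are disjoint.

No — A and B share no elements (A ∩ B = ∅), so they are disjoint


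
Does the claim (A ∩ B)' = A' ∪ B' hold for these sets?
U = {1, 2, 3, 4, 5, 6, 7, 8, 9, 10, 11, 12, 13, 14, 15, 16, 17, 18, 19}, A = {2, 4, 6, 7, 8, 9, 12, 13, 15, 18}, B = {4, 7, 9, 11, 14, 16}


LHS: A ∩ B = {4, 7, 9}
(A ∩ B)' = U \ (A ∩ B) = {1, 2, 3, 5, 6, 8, 10, 11, 12, 13, 14, 15, 16, 17, 18, 19}
A' = {1, 3, 5, 10, 11, 14, 16, 17, 19}, B' = {1, 2, 3, 5, 6, 8, 10, 12, 13, 15, 17, 18, 19}
Claimed RHS: A' ∪ B' = {1, 2, 3, 5, 6, 8, 10, 11, 12, 13, 14, 15, 16, 17, 18, 19}
Identity is VALID: LHS = RHS = {1, 2, 3, 5, 6, 8, 10, 11, 12, 13, 14, 15, 16, 17, 18, 19} ✓

Identity is valid. (A ∩ B)' = A' ∪ B' = {1, 2, 3, 5, 6, 8, 10, 11, 12, 13, 14, 15, 16, 17, 18, 19}


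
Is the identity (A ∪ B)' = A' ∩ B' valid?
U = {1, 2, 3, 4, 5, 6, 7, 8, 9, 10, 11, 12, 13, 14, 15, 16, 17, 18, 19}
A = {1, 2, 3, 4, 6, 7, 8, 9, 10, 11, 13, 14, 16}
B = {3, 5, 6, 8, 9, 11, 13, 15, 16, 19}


LHS: A ∪ B = {1, 2, 3, 4, 5, 6, 7, 8, 9, 10, 11, 13, 14, 15, 16, 19}
(A ∪ B)' = U \ (A ∪ B) = {12, 17, 18}
A' = {5, 12, 15, 17, 18, 19}, B' = {1, 2, 4, 7, 10, 12, 14, 17, 18}
Claimed RHS: A' ∩ B' = {12, 17, 18}
Identity is VALID: LHS = RHS = {12, 17, 18} ✓

Identity is valid. (A ∪ B)' = A' ∩ B' = {12, 17, 18}


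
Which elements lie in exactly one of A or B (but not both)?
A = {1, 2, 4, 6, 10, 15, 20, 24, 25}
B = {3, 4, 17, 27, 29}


A △ B = (A \ B) ∪ (B \ A) = elements in exactly one of A or B
A \ B = {1, 2, 6, 10, 15, 20, 24, 25}
B \ A = {3, 17, 27, 29}
A △ B = {1, 2, 3, 6, 10, 15, 17, 20, 24, 25, 27, 29}

A △ B = {1, 2, 3, 6, 10, 15, 17, 20, 24, 25, 27, 29}


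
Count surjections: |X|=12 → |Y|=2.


n = |X| = 12, k = |Y| = 2. Surjections via inclusion-exclusion:
S(n,k) = Σ(-1)^i × C(k,i) × (k-i)^n, i=0 to k
i=0: (-1)^0×C(2,0)×2^12 = 4096
i=1: (-1)^1×C(2,1)×1^12 = -2
i=2: (-1)^2×C(2,2)×0^12 = 0
Total = 4094

Number of surjections = 4094


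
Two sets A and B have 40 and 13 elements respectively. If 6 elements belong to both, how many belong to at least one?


|A ∪ B| = |A| + |B| - |A ∩ B|
= 40 + 13 - 6
= 47

|A ∪ B| = 47


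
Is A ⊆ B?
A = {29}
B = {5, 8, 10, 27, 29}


A ⊆ B means every element of A is in B.
All elements of A are in B.
So A ⊆ B.

Yes, A ⊆ B


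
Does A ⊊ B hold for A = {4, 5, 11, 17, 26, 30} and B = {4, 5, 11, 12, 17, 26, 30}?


A ⊂ B requires: A ⊆ B AND A ≠ B.
A ⊆ B? Yes
A = B? No
A ⊂ B: Yes (A is a proper subset of B)

Yes, A ⊂ B


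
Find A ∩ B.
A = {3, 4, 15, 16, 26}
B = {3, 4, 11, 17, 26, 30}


A ∩ B = elements in both A and B
A = {3, 4, 15, 16, 26}
B = {3, 4, 11, 17, 26, 30}
A ∩ B = {3, 4, 26}

A ∩ B = {3, 4, 26}


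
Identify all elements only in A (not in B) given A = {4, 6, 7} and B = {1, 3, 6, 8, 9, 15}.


A = {4, 6, 7}
B = {1, 3, 6, 8, 9, 15}
Region: only in A (not in B)
Elements: {4, 7}

Elements only in A (not in B): {4, 7}


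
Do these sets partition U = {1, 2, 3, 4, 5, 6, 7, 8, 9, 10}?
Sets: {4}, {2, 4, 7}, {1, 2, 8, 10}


A partition requires: (1) non-empty parts, (2) pairwise disjoint, (3) union = U
Parts: {4}, {2, 4, 7}, {1, 2, 8, 10}
Union of parts: {1, 2, 4, 7, 8, 10}
U = {1, 2, 3, 4, 5, 6, 7, 8, 9, 10}
All non-empty? True
Pairwise disjoint? False
Covers U? False

No, not a valid partition


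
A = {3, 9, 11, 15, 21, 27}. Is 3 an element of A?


A = {3, 9, 11, 15, 21, 27}
Checking if 3 is in A
3 is in A → True

3 ∈ A


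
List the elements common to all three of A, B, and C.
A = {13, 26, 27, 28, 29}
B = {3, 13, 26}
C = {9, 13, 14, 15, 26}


A ∩ B = {13, 26}
(A ∩ B) ∩ C = {13, 26}

A ∩ B ∩ C = {13, 26}


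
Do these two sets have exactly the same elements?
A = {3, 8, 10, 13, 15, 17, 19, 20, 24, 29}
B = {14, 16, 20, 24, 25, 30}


Two sets are equal iff they have exactly the same elements.
A = {3, 8, 10, 13, 15, 17, 19, 20, 24, 29}
B = {14, 16, 20, 24, 25, 30}
Differences: {3, 8, 10, 13, 14, 15, 16, 17, 19, 25, 29, 30}
A ≠ B

No, A ≠ B


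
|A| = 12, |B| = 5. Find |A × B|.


|A × B| = |A| × |B|
= 12 × 5
= 60

|A × B| = 60


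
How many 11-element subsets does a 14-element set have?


C(n,k) = n! / (k!(n-k)!)
C(14,11) = 14! / (11!3!)
= 364

C(14,11) = 364


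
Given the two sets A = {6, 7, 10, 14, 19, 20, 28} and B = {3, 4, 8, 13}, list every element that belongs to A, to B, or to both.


A ∪ B = all elements in A or B (or both)
A = {6, 7, 10, 14, 19, 20, 28}
B = {3, 4, 8, 13}
A ∪ B = {3, 4, 6, 7, 8, 10, 13, 14, 19, 20, 28}

A ∪ B = {3, 4, 6, 7, 8, 10, 13, 14, 19, 20, 28}


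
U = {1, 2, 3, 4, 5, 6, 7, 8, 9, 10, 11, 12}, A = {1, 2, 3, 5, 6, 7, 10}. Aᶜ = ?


Aᶜ = U \ A = elements in U but not in A
U = {1, 2, 3, 4, 5, 6, 7, 8, 9, 10, 11, 12}
A = {1, 2, 3, 5, 6, 7, 10}
Aᶜ = {4, 8, 9, 11, 12}

Aᶜ = {4, 8, 9, 11, 12}


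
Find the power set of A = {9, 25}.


|A| = 2, so |P(A)| = 2^2 = 4
Enumerate subsets by cardinality (0 to 2):
∅, {9}, {25}, {9, 25}

P(A) has 4 subsets: ∅, {9}, {25}, {9, 25}


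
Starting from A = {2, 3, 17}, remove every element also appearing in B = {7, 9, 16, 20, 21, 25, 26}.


A \ B = elements in A but not in B
A = {2, 3, 17}
B = {7, 9, 16, 20, 21, 25, 26}
Remove from A any elements in B
A \ B = {2, 3, 17}

A \ B = {2, 3, 17}


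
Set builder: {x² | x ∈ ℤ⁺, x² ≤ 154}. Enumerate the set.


Checking each candidate:
Condition: positive perfect squares ≤ 154
Result = {1, 4, 9, 16, 25, 36, 49, 64, 81, 100, 121, 144}

{1, 4, 9, 16, 25, 36, 49, 64, 81, 100, 121, 144}


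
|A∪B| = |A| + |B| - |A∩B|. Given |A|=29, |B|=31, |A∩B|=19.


|A ∪ B| = |A| + |B| - |A ∩ B|
= 29 + 31 - 19
= 41

|A ∪ B| = 41


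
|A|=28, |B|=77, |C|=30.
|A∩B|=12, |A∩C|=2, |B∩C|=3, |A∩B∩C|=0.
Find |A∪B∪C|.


|A∪B∪C| = |A|+|B|+|C| - |A∩B|-|A∩C|-|B∩C| + |A∩B∩C|
= 28+77+30 - 12-2-3 + 0
= 135 - 17 + 0
= 118

|A ∪ B ∪ C| = 118


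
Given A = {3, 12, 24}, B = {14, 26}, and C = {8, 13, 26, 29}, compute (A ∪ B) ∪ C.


A ∪ B = {3, 12, 14, 24, 26}
(A ∪ B) ∪ C = {3, 8, 12, 13, 14, 24, 26, 29}

A ∪ B ∪ C = {3, 8, 12, 13, 14, 24, 26, 29}


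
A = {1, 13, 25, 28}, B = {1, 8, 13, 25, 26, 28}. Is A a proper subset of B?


A ⊂ B requires: A ⊆ B AND A ≠ B.
A ⊆ B? Yes
A = B? No
A ⊂ B: Yes (A is a proper subset of B)

Yes, A ⊂ B


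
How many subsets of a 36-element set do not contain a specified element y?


Subsets of A avoiding y are subsets of A \ {y}, which has 35 elements.
Count = 2^(n-1) = 2^35
= 34359738368

Number of subsets avoiding y = 34359738368


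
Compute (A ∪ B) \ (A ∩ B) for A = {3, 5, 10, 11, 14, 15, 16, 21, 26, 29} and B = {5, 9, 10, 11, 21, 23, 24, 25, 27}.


A △ B = (A \ B) ∪ (B \ A) = elements in exactly one of A or B
A \ B = {3, 14, 15, 16, 26, 29}
B \ A = {9, 23, 24, 25, 27}
A △ B = {3, 9, 14, 15, 16, 23, 24, 25, 26, 27, 29}

A △ B = {3, 9, 14, 15, 16, 23, 24, 25, 26, 27, 29}


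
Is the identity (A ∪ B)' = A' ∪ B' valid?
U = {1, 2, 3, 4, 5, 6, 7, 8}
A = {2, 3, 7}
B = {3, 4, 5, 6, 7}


LHS: A ∪ B = {2, 3, 4, 5, 6, 7}
(A ∪ B)' = U \ (A ∪ B) = {1, 8}
A' = {1, 4, 5, 6, 8}, B' = {1, 2, 8}
Claimed RHS: A' ∪ B' = {1, 2, 4, 5, 6, 8}
Identity is INVALID: LHS = {1, 8} but the RHS claimed here equals {1, 2, 4, 5, 6, 8}. The correct form is (A ∪ B)' = A' ∩ B'.

Identity is invalid: (A ∪ B)' = {1, 8} but A' ∪ B' = {1, 2, 4, 5, 6, 8}. The correct De Morgan law is (A ∪ B)' = A' ∩ B'.


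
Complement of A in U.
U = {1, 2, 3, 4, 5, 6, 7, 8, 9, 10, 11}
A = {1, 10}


Aᶜ = U \ A = elements in U but not in A
U = {1, 2, 3, 4, 5, 6, 7, 8, 9, 10, 11}
A = {1, 10}
Aᶜ = {2, 3, 4, 5, 6, 7, 8, 9, 11}

Aᶜ = {2, 3, 4, 5, 6, 7, 8, 9, 11}


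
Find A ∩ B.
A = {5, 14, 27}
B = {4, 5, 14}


A ∩ B = elements in both A and B
A = {5, 14, 27}
B = {4, 5, 14}
A ∩ B = {5, 14}

A ∩ B = {5, 14}


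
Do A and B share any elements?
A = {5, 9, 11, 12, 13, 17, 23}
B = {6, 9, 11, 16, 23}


Disjoint means A ∩ B = ∅.
A ∩ B = {9, 11, 23}
A ∩ B ≠ ∅, so A and B are NOT disjoint.

Yes — A and B share the element(s) of A ∩ B = {9, 11, 23}, so they are not disjoint


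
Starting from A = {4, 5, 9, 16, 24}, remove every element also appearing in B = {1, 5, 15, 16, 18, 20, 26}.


A \ B = elements in A but not in B
A = {4, 5, 9, 16, 24}
B = {1, 5, 15, 16, 18, 20, 26}
Remove from A any elements in B
A \ B = {4, 9, 24}

A \ B = {4, 9, 24}


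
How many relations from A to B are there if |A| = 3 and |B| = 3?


A relation from A to B is any subset of A × B.
|A × B| = 3 × 3 = 9
# relations = 2^|A × B| = 2^9 = 512

Number of relations = 512


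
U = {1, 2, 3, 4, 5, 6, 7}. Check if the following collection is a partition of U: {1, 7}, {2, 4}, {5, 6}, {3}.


A partition requires: (1) non-empty parts, (2) pairwise disjoint, (3) union = U
Parts: {1, 7}, {2, 4}, {5, 6}, {3}
Union of parts: {1, 2, 3, 4, 5, 6, 7}
U = {1, 2, 3, 4, 5, 6, 7}
All non-empty? True
Pairwise disjoint? True
Covers U? True

Yes, valid partition


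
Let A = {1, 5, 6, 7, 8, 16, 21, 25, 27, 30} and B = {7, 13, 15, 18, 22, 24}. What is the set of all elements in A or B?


A ∪ B = all elements in A or B (or both)
A = {1, 5, 6, 7, 8, 16, 21, 25, 27, 30}
B = {7, 13, 15, 18, 22, 24}
A ∪ B = {1, 5, 6, 7, 8, 13, 15, 16, 18, 21, 22, 24, 25, 27, 30}

A ∪ B = {1, 5, 6, 7, 8, 13, 15, 16, 18, 21, 22, 24, 25, 27, 30}


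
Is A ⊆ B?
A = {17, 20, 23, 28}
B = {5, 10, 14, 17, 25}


A ⊆ B means every element of A is in B.
Elements in A not in B: {20, 23, 28}
So A ⊄ B.

No, A ⊄ B


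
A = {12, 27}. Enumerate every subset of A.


|A| = 2, so |P(A)| = 2^2 = 4
Enumerate subsets by cardinality (0 to 2):
∅, {12}, {27}, {12, 27}

P(A) has 4 subsets: ∅, {12}, {27}, {12, 27}


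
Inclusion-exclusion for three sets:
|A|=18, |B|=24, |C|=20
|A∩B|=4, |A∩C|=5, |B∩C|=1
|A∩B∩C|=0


|A∪B∪C| = |A|+|B|+|C| - |A∩B|-|A∩C|-|B∩C| + |A∩B∩C|
= 18+24+20 - 4-5-1 + 0
= 62 - 10 + 0
= 52

|A ∪ B ∪ C| = 52


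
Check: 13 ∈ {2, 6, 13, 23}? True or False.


A = {2, 6, 13, 23}
Checking if 13 is in A
13 is in A → True

13 ∈ A


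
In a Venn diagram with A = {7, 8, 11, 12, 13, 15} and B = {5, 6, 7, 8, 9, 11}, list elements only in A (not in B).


A = {7, 8, 11, 12, 13, 15}
B = {5, 6, 7, 8, 9, 11}
Region: only in A (not in B)
Elements: {12, 13, 15}

Elements only in A (not in B): {12, 13, 15}


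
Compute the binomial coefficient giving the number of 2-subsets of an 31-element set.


C(n,k) = n! / (k!(n-k)!)
C(31,2) = 31! / (2!29!)
= 465

C(31,2) = 465


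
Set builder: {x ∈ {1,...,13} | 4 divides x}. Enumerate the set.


Checking each candidate:
Condition: multiples of 4 in {1,...,13}
Result = {4, 8, 12}

{4, 8, 12}


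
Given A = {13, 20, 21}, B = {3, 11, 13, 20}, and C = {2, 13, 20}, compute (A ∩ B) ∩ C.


A ∩ B = {13, 20}
(A ∩ B) ∩ C = {13, 20}

A ∩ B ∩ C = {13, 20}


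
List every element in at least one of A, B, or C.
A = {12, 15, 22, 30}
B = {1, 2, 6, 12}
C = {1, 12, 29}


A ∪ B = {1, 2, 6, 12, 15, 22, 30}
(A ∪ B) ∪ C = {1, 2, 6, 12, 15, 22, 29, 30}

A ∪ B ∪ C = {1, 2, 6, 12, 15, 22, 29, 30}


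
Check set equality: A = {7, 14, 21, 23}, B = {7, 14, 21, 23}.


Two sets are equal iff they have exactly the same elements.
A = {7, 14, 21, 23}
B = {7, 14, 21, 23}
Same elements → A = B

Yes, A = B


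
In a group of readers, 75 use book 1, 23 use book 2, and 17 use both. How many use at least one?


|A ∪ B| = |A| + |B| - |A ∩ B|
= 75 + 23 - 17
= 81

|A ∪ B| = 81


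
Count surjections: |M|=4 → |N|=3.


n = |M| = 4, k = |N| = 3. Surjections via inclusion-exclusion:
S(n,k) = Σ(-1)^i × C(k,i) × (k-i)^n, i=0 to k
i=0: (-1)^0×C(3,0)×3^4 = 81
i=1: (-1)^1×C(3,1)×2^4 = -48
i=2: (-1)^2×C(3,2)×1^4 = 3
i=3: (-1)^3×C(3,3)×0^4 = 0
Total = 36

Number of surjections = 36


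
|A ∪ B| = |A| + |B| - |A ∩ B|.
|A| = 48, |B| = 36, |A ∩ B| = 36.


|A ∪ B| = |A| + |B| - |A ∩ B|
= 48 + 36 - 36
= 48

|A ∪ B| = 48


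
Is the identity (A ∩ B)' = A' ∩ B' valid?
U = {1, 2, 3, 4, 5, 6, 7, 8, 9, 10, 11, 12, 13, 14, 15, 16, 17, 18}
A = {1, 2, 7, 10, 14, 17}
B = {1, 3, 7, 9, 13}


LHS: A ∩ B = {1, 7}
(A ∩ B)' = U \ (A ∩ B) = {2, 3, 4, 5, 6, 8, 9, 10, 11, 12, 13, 14, 15, 16, 17, 18}
A' = {3, 4, 5, 6, 8, 9, 11, 12, 13, 15, 16, 18}, B' = {2, 4, 5, 6, 8, 10, 11, 12, 14, 15, 16, 17, 18}
Claimed RHS: A' ∩ B' = {4, 5, 6, 8, 11, 12, 15, 16, 18}
Identity is INVALID: LHS = {2, 3, 4, 5, 6, 8, 9, 10, 11, 12, 13, 14, 15, 16, 17, 18} but the RHS claimed here equals {4, 5, 6, 8, 11, 12, 15, 16, 18}. The correct form is (A ∩ B)' = A' ∪ B'.

Identity is invalid: (A ∩ B)' = {2, 3, 4, 5, 6, 8, 9, 10, 11, 12, 13, 14, 15, 16, 17, 18} but A' ∩ B' = {4, 5, 6, 8, 11, 12, 15, 16, 18}. The correct De Morgan law is (A ∩ B)' = A' ∪ B'.


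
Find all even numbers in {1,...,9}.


Checking each candidate:
Condition: even numbers in {1,...,9}
Result = {2, 4, 6, 8}

{2, 4, 6, 8}


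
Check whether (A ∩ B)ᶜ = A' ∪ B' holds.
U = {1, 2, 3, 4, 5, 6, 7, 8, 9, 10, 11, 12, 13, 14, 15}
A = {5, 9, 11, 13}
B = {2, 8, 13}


LHS: A ∩ B = {13}
(A ∩ B)' = U \ (A ∩ B) = {1, 2, 3, 4, 5, 6, 7, 8, 9, 10, 11, 12, 14, 15}
A' = {1, 2, 3, 4, 6, 7, 8, 10, 12, 14, 15}, B' = {1, 3, 4, 5, 6, 7, 9, 10, 11, 12, 14, 15}
Claimed RHS: A' ∪ B' = {1, 2, 3, 4, 5, 6, 7, 8, 9, 10, 11, 12, 14, 15}
Identity is VALID: LHS = RHS = {1, 2, 3, 4, 5, 6, 7, 8, 9, 10, 11, 12, 14, 15} ✓

Identity is valid. (A ∩ B)' = A' ∪ B' = {1, 2, 3, 4, 5, 6, 7, 8, 9, 10, 11, 12, 14, 15}


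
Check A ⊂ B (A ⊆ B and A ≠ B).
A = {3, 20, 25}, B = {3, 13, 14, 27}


A ⊂ B requires: A ⊆ B AND A ≠ B.
A ⊆ B? No
A ⊄ B, so A is not a proper subset.

No, A is not a proper subset of B


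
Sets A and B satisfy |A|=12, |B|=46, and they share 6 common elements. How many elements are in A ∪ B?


|A ∪ B| = |A| + |B| - |A ∩ B|
= 12 + 46 - 6
= 52

|A ∪ B| = 52


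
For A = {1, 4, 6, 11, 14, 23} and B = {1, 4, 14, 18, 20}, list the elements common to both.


A ∩ B = elements in both A and B
A = {1, 4, 6, 11, 14, 23}
B = {1, 4, 14, 18, 20}
A ∩ B = {1, 4, 14}

A ∩ B = {1, 4, 14}


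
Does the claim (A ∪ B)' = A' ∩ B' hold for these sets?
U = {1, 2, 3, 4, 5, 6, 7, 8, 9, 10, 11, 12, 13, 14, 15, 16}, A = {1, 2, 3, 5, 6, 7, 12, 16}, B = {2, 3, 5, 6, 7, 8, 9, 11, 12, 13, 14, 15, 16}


LHS: A ∪ B = {1, 2, 3, 5, 6, 7, 8, 9, 11, 12, 13, 14, 15, 16}
(A ∪ B)' = U \ (A ∪ B) = {4, 10}
A' = {4, 8, 9, 10, 11, 13, 14, 15}, B' = {1, 4, 10}
Claimed RHS: A' ∩ B' = {4, 10}
Identity is VALID: LHS = RHS = {4, 10} ✓

Identity is valid. (A ∪ B)' = A' ∩ B' = {4, 10}


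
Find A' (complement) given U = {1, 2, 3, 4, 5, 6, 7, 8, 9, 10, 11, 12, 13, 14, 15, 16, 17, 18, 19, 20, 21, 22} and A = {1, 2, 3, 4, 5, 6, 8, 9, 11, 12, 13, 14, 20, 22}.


Aᶜ = U \ A = elements in U but not in A
U = {1, 2, 3, 4, 5, 6, 7, 8, 9, 10, 11, 12, 13, 14, 15, 16, 17, 18, 19, 20, 21, 22}
A = {1, 2, 3, 4, 5, 6, 8, 9, 11, 12, 13, 14, 20, 22}
Aᶜ = {7, 10, 15, 16, 17, 18, 19, 21}

Aᶜ = {7, 10, 15, 16, 17, 18, 19, 21}


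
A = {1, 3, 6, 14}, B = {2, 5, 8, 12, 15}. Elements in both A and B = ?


A = {1, 3, 6, 14}
B = {2, 5, 8, 12, 15}
Region: in both A and B
Elements: ∅

Elements in both A and B: ∅


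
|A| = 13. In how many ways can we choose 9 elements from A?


C(n,k) = n! / (k!(n-k)!)
C(13,9) = 13! / (9!4!)
= 715

C(13,9) = 715


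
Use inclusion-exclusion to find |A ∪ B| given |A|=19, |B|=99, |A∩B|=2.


|A ∪ B| = |A| + |B| - |A ∩ B|
= 19 + 99 - 2
= 116

|A ∪ B| = 116


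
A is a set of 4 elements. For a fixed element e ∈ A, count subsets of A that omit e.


Subsets of A avoiding e are subsets of A \ {e}, which has 3 elements.
Count = 2^(n-1) = 2^3
= 8

Number of subsets avoiding e = 8


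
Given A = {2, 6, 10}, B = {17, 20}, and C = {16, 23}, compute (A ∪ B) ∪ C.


A ∪ B = {2, 6, 10, 17, 20}
(A ∪ B) ∪ C = {2, 6, 10, 16, 17, 20, 23}

A ∪ B ∪ C = {2, 6, 10, 16, 17, 20, 23}


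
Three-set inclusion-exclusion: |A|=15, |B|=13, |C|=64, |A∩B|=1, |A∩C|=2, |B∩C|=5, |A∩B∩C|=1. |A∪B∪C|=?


|A∪B∪C| = |A|+|B|+|C| - |A∩B|-|A∩C|-|B∩C| + |A∩B∩C|
= 15+13+64 - 1-2-5 + 1
= 92 - 8 + 1
= 85

|A ∪ B ∪ C| = 85


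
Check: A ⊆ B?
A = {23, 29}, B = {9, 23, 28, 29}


A ⊆ B means every element of A is in B.
All elements of A are in B.
So A ⊆ B.

Yes, A ⊆ B


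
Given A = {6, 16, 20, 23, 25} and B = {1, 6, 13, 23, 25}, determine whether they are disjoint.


Disjoint means A ∩ B = ∅.
A ∩ B = {6, 23, 25}
A ∩ B ≠ ∅, so A and B are NOT disjoint.

No, A and B are not disjoint (A ∩ B = {6, 23, 25})


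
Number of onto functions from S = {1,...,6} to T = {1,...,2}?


n = |S| = 6, k = |T| = 2. Surjections via inclusion-exclusion:
S(n,k) = Σ(-1)^i × C(k,i) × (k-i)^n, i=0 to k
i=0: (-1)^0×C(2,0)×2^6 = 64
i=1: (-1)^1×C(2,1)×1^6 = -2
i=2: (-1)^2×C(2,2)×0^6 = 0
Total = 62

Number of surjections = 62


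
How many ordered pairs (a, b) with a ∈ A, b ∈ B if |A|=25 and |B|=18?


|A × B| = |A| × |B|
= 25 × 18
= 450

|A × B| = 450


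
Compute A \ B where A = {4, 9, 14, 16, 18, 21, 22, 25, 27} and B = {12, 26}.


A \ B = elements in A but not in B
A = {4, 9, 14, 16, 18, 21, 22, 25, 27}
B = {12, 26}
Remove from A any elements in B
A \ B = {4, 9, 14, 16, 18, 21, 22, 25, 27}

A \ B = {4, 9, 14, 16, 18, 21, 22, 25, 27}


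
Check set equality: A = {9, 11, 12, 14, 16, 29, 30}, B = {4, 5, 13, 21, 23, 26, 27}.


Two sets are equal iff they have exactly the same elements.
A = {9, 11, 12, 14, 16, 29, 30}
B = {4, 5, 13, 21, 23, 26, 27}
Differences: {4, 5, 9, 11, 12, 13, 14, 16, 21, 23, 26, 27, 29, 30}
A ≠ B

No, A ≠ B


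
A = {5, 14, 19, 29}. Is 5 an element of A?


A = {5, 14, 19, 29}
Checking if 5 is in A
5 is in A → True

5 ∈ A


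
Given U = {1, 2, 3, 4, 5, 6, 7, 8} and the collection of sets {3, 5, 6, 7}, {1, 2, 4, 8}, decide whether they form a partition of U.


A partition requires: (1) non-empty parts, (2) pairwise disjoint, (3) union = U
Parts: {3, 5, 6, 7}, {1, 2, 4, 8}
Union of parts: {1, 2, 3, 4, 5, 6, 7, 8}
U = {1, 2, 3, 4, 5, 6, 7, 8}
All non-empty? True
Pairwise disjoint? True
Covers U? True

Yes, valid partition


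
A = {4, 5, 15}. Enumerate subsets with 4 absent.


A subset of A that omits 4 is a subset of A \ {4}, so there are 2^(n-1) = 2^2 = 4 of them.
Subsets excluding 4: ∅, {5}, {15}, {5, 15}

Subsets excluding 4 (4 total): ∅, {5}, {15}, {5, 15}


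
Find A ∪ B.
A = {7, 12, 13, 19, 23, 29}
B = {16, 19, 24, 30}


A ∪ B = all elements in A or B (or both)
A = {7, 12, 13, 19, 23, 29}
B = {16, 19, 24, 30}
A ∪ B = {7, 12, 13, 16, 19, 23, 24, 29, 30}

A ∪ B = {7, 12, 13, 16, 19, 23, 24, 29, 30}


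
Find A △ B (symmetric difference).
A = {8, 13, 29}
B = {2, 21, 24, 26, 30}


A △ B = (A \ B) ∪ (B \ A) = elements in exactly one of A or B
A \ B = {8, 13, 29}
B \ A = {2, 21, 24, 26, 30}
A △ B = {2, 8, 13, 21, 24, 26, 29, 30}

A △ B = {2, 8, 13, 21, 24, 26, 29, 30}


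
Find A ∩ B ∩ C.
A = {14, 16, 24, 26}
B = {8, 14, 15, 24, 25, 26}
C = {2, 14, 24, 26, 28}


A ∩ B = {14, 24, 26}
(A ∩ B) ∩ C = {14, 24, 26}

A ∩ B ∩ C = {14, 24, 26}


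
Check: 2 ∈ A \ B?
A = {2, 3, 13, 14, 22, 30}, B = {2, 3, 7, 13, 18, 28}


A = {2, 3, 13, 14, 22, 30}, B = {2, 3, 7, 13, 18, 28}
A \ B = elements in A but not in B
A \ B = {14, 22, 30}
Checking if 2 ∈ A \ B
2 is not in A \ B → False

2 ∉ A \ B


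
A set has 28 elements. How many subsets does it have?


Number of subsets = 2^n
= 2^28
= 268435456

|P(A)| = 268435456


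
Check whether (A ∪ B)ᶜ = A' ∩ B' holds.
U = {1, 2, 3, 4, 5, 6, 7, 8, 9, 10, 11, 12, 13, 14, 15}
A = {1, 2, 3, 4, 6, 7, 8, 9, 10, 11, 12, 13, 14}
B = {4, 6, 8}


LHS: A ∪ B = {1, 2, 3, 4, 6, 7, 8, 9, 10, 11, 12, 13, 14}
(A ∪ B)' = U \ (A ∪ B) = {5, 15}
A' = {5, 15}, B' = {1, 2, 3, 5, 7, 9, 10, 11, 12, 13, 14, 15}
Claimed RHS: A' ∩ B' = {5, 15}
Identity is VALID: LHS = RHS = {5, 15} ✓

Identity is valid. (A ∪ B)' = A' ∩ B' = {5, 15}


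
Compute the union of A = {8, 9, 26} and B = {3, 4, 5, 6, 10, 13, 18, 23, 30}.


A ∪ B = all elements in A or B (or both)
A = {8, 9, 26}
B = {3, 4, 5, 6, 10, 13, 18, 23, 30}
A ∪ B = {3, 4, 5, 6, 8, 9, 10, 13, 18, 23, 26, 30}

A ∪ B = {3, 4, 5, 6, 8, 9, 10, 13, 18, 23, 26, 30}


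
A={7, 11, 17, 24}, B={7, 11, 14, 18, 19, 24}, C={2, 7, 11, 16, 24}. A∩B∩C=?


A ∩ B = {7, 11, 24}
(A ∩ B) ∩ C = {7, 11, 24}

A ∩ B ∩ C = {7, 11, 24}


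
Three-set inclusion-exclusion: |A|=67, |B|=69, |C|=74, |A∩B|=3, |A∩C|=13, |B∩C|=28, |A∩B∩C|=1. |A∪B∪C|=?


|A∪B∪C| = |A|+|B|+|C| - |A∩B|-|A∩C|-|B∩C| + |A∩B∩C|
= 67+69+74 - 3-13-28 + 1
= 210 - 44 + 1
= 167

|A ∪ B ∪ C| = 167


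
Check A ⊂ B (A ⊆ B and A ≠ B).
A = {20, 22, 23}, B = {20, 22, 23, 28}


A ⊂ B requires: A ⊆ B AND A ≠ B.
A ⊆ B? Yes
A = B? No
A ⊂ B: Yes (A is a proper subset of B)

Yes, A ⊂ B


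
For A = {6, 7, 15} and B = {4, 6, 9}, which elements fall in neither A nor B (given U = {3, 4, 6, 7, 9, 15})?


A = {6, 7, 15}
B = {4, 6, 9}
Region: in neither A nor B (given U = {3, 4, 6, 7, 9, 15})
Elements: {3}

Elements in neither A nor B (given U = {3, 4, 6, 7, 9, 15}): {3}


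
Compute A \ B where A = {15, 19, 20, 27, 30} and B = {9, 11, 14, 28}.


A \ B = elements in A but not in B
A = {15, 19, 20, 27, 30}
B = {9, 11, 14, 28}
Remove from A any elements in B
A \ B = {15, 19, 20, 27, 30}

A \ B = {15, 19, 20, 27, 30}


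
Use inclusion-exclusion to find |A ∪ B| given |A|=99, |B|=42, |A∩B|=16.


|A ∪ B| = |A| + |B| - |A ∩ B|
= 99 + 42 - 16
= 125

|A ∪ B| = 125


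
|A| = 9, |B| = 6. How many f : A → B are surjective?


n = |A| = 9, k = |B| = 6. Surjections via inclusion-exclusion:
S(n,k) = Σ(-1)^i × C(k,i) × (k-i)^n, i=0 to k
i=0: (-1)^0×C(6,0)×6^9 = 10077696
i=1: (-1)^1×C(6,1)×5^9 = -11718750
i=2: (-1)^2×C(6,2)×4^9 = 3932160
i=3: (-1)^3×C(6,3)×3^9 = -393660
i=4: (-1)^4×C(6,4)×2^9 = 7680
i=5: (-1)^5×C(6,5)×1^9 = -6
i=6: (-1)^6×C(6,6)×0^9 = 0
Total = 1905120

Number of surjections = 1905120


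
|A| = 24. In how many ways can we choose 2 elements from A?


C(n,k) = n! / (k!(n-k)!)
C(24,2) = 24! / (2!22!)
= 276

C(24,2) = 276


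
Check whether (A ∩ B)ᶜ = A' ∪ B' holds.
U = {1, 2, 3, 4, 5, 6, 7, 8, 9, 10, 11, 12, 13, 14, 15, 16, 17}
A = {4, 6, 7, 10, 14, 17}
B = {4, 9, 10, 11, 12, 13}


LHS: A ∩ B = {4, 10}
(A ∩ B)' = U \ (A ∩ B) = {1, 2, 3, 5, 6, 7, 8, 9, 11, 12, 13, 14, 15, 16, 17}
A' = {1, 2, 3, 5, 8, 9, 11, 12, 13, 15, 16}, B' = {1, 2, 3, 5, 6, 7, 8, 14, 15, 16, 17}
Claimed RHS: A' ∪ B' = {1, 2, 3, 5, 6, 7, 8, 9, 11, 12, 13, 14, 15, 16, 17}
Identity is VALID: LHS = RHS = {1, 2, 3, 5, 6, 7, 8, 9, 11, 12, 13, 14, 15, 16, 17} ✓

Identity is valid. (A ∩ B)' = A' ∪ B' = {1, 2, 3, 5, 6, 7, 8, 9, 11, 12, 13, 14, 15, 16, 17}
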